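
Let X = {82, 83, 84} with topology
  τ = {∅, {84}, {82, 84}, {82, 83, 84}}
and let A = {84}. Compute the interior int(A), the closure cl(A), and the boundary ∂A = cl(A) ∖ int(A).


int(A) = {84}, cl(A) = {82, 83, 84}, ∂A = {82, 83}.

Closed sets in (X, τ) are complements of opens:
  closed(X, τ) = {∅, {83}, {82, 83}, {82, 83, 84}}.
int(A) = ⋃ {U ∈ τ : U ⊆ A}. Opens contained in A: ∅, {84}.
Taking the union of these: int(A) = {84}.
cl(A) = ⋂ {C closed : A ⊆ C}. Closed sets containing A: {82, 83, 84}.
Intersecting these: cl(A) = {82, 83, 84}.
∂A = cl(A) ∖ int(A) = {82, 83, 84} ∖ {84} = {82, 83}.


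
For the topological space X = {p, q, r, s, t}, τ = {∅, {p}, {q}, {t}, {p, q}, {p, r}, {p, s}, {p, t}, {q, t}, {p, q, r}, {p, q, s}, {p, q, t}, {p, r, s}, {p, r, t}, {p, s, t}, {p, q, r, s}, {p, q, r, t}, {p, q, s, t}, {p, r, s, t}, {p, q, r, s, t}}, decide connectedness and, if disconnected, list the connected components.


(X, τ) is disconnected; components = [{q}, {t}, {p, r, s}].

Find clopen sets (U ∈ τ with X ∖ U ∈ τ):
  U = ∅, X ∖ U = {p, q, r, s, t} — both open, so U is clopen.
  U = {q}, X ∖ U = {p, r, s, t} — both open, so U is clopen.
  U = {t}, X ∖ U = {p, q, r, s} — both open, so U is clopen.
  U = {q, t}, X ∖ U = {p, r, s} — both open, so U is clopen.
  U = {p, r, s}, X ∖ U = {q, t} — both open, so U is clopen.
  U = {p, q, r, s}, X ∖ U = {t} — both open, so U is clopen.
  U = {p, r, s, t}, X ∖ U = {q} — both open, so U is clopen.
  U = {p, q, r, s, t}, X ∖ U = ∅ — both open, so U is clopen.
Nontrivial clopen(s) exist: e.g. {t}. So (X, τ) is disconnected.
Compute connected components by grouping points that agree on all clopens:
  component: {q}
  component: {t}
  component: {p, r, s}


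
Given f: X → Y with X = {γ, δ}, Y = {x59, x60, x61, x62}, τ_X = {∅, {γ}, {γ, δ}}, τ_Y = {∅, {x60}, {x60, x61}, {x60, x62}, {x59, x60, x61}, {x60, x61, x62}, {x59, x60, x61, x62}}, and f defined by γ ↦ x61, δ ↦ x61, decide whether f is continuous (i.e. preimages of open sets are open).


f IS continuous.

Compute f^{-1}(U) for each U ∈ τ_Y:
  U = ∅: f^{-1}(U) = ∅ ∈ τ_X ✓.
  U = {x60}: f^{-1}(U) = ∅ ∈ τ_X ✓.
  U = {x60, x61}: f^{-1}(U) = {γ, δ} ∈ τ_X ✓.
  U = {x60, x62}: f^{-1}(U) = ∅ ∈ τ_X ✓.
  U = {x59, x60, x61}: f^{-1}(U) = {γ, δ} ∈ τ_X ✓.
  U = {x60, x61, x62}: f^{-1}(U) = {γ, δ} ∈ τ_X ✓.
  U = {x59, x60, x61, x62}: f^{-1}(U) = {γ, δ} ∈ τ_X ✓.
Every preimage lies in τ_X, so f IS continuous.


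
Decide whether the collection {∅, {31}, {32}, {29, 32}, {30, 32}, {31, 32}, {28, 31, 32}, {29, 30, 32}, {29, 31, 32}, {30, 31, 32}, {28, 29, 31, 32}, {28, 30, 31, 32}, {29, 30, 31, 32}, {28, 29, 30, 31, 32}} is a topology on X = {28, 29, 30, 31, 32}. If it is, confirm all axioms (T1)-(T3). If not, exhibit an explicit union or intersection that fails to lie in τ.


τ IS a topology on X.

Axiom (T1): ∅ ∈ τ? Yes; X ∈ τ? Yes.
Axiom (T2/T3): check pairwise unions and intersections of members of τ.
All pairwise intersections and unions checked — each lies in τ. Therefore τ satisfies (T1), (T2), (T3): it IS a topology on X.


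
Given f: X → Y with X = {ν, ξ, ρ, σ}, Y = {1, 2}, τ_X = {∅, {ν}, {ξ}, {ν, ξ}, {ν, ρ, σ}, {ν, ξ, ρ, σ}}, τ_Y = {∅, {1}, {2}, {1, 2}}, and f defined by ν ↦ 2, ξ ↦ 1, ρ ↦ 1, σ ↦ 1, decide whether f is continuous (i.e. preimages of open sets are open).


f is NOT continuous.

Compute f^{-1}(U) for each U ∈ τ_Y:
  U = ∅: f^{-1}(U) = ∅ ∈ τ_X ✓.
  U = {1}: f^{-1}(U) = {ξ, ρ, σ} ∉ τ_X ✗.
  U = {2}: f^{-1}(U) = {ν} ∈ τ_X ✓.
  U = {1, 2}: f^{-1}(U) = {ν, ξ, ρ, σ} ∈ τ_X ✓.
Found U = {1} with f^{-1}(U) = {ξ, ρ, σ} not in τ_X. Therefore f is NOT continuous.


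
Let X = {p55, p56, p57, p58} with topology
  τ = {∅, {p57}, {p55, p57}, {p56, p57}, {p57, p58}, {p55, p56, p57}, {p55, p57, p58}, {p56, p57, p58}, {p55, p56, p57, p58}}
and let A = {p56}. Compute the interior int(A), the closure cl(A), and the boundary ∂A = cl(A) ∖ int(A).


int(A) = ∅, cl(A) = {p56}, ∂A = {p56}.

Closed sets in (X, τ) are complements of opens:
  closed(X, τ) = {∅, {p55}, {p56}, {p58}, {p55, p56}, {p55, p58}, {p56, p58}, {p55, p56, p58}, {p55, p56, p57, p58}}.
int(A) = ⋃ {U ∈ τ : U ⊆ A}. Opens contained in A: ∅.
Taking the union of these: int(A) = ∅.
cl(A) = ⋂ {C closed : A ⊆ C}. Closed sets containing A: {p56}, {p55, p56}, {p56, p58}, {p55, p56, p58}, {p55, p56, p57, p58}.
Intersecting these: cl(A) = {p56}.
∂A = cl(A) ∖ int(A) = {p56} ∖ ∅ = {p56}.


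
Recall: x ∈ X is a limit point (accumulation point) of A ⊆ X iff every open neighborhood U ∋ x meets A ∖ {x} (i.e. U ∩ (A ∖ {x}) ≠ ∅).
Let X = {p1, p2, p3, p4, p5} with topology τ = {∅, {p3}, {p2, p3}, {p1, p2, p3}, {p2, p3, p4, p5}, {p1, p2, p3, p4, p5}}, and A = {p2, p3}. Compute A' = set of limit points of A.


A' = {p1, p2, p4, p5}

For each x ∈ X, list the open sets U ∈ τ with x ∈ U, then check whether U ∩ (A ∖ {x}) ≠ ∅ for every such U.
  x = p1: opens ∋ x are {p1, p2, p3}, {p1, p2, p3, p4, p5}; each meets A ∖ {p1}, so x IS a limit point.
  x = p2: opens ∋ x are {p2, p3}, {p1, p2, p3}, {p2, p3, p4, p5}, {p1, p2, p3, p4, p5}; each meets A ∖ {p2}, so x IS a limit point.
  x = p3: open {p3} ∋ x has {p3} ∩ (A ∖ {p3}) = ∅, so x is NOT a limit point.
  x = p4: opens ∋ x are {p2, p3, p4, p5}, {p1, p2, p3, p4, p5}; each meets A ∖ {p4}, so x IS a limit point.
  x = p5: opens ∋ x are {p2, p3, p4, p5}, {p1, p2, p3, p4, p5}; each meets A ∖ {p5}, so x IS a limit point.
Collecting: A' = {p1, p2, p4, p5}.


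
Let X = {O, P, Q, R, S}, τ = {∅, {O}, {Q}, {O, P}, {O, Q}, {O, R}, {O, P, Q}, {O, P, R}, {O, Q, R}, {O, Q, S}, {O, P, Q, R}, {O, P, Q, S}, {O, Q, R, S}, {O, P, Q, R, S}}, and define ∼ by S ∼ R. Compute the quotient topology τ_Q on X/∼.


X/∼ = {[O], [P], [Q], [R=S]}; |τ_Q| = 8.

Equivalence classes: [O], [P], [Q], [R=S].
Quotient map π: X → X/∼ sends O ↦ [O], P ↦ [P], Q ↦ [Q], R ↦ [R=S], S ↦ [R=S].
For each subset V ⊆ X/∼, compute π^{-1}(V) ⊆ X and check whether π^{-1}(V) ∈ τ. V is open in τ_Q iff π^{-1}(V) ∈ τ.
  V = {}: π^{-1}(V) = ∅ ∈ τ ✓.
  V = {[O]}: π^{-1}(V) = {O} ∈ τ ✓.
  V = {[P]}: π^{-1}(V) = {P} ∉ τ ✗.
  V = {[O], [P]}: π^{-1}(V) = {O, P} ∈ τ ✓.
  V = {[Q]}: π^{-1}(V) = {Q} ∈ τ ✓.
  V = {[O], [Q]}: π^{-1}(V) = {O, Q} ∈ τ ✓.
  V = {[P], [Q]}: π^{-1}(V) = {P, Q} ∉ τ ✗.
  V = {[O], [P], [Q]}: π^{-1}(V) = {O, P, Q} ∈ τ ✓.
  V = {[R=S]}: π^{-1}(V) = {R, S} ∉ τ ✗.
  V = {[O], [R=S]}: π^{-1}(V) = {O, R, S} ∉ τ ✗.
  V = {[P], [R=S]}: π^{-1}(V) = {P, R, S} ∉ τ ✗.
  V = {[O], [P], [R=S]}: π^{-1}(V) = {O, P, R, S} ∉ τ ✗.
  V = {[Q], [R=S]}: π^{-1}(V) = {Q, R, S} ∉ τ ✗.
  V = {[O], [Q], [R=S]}: π^{-1}(V) = {O, Q, R, S} ∈ τ ✓.
  V = {[P], [Q], [R=S]}: π^{-1}(V) = {P, Q, R, S} ∉ τ ✗.
  V = {[O], [P], [Q], [R=S]}: π^{-1}(V) = {O, P, Q, R, S} ∈ τ ✓.
Open sets in the quotient: τ_Q = {{}, {[O]}, {[O], [P]}, {[Q]}, {[O], [Q]}, {[O], [P], [Q]}, {[O], [Q], [R=S]}, {[O], [P], [Q], [R=S]}} (8 elements).


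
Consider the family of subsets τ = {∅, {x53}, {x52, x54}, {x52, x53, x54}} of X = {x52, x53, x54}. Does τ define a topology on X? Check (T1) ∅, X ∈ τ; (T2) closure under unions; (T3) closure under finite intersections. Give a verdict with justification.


τ IS a topology on X.

Axiom (T1): ∅ ∈ τ? Yes; X ∈ τ? Yes.
Axiom (T2/T3): check pairwise unions and intersections of members of τ.
All pairwise intersections and unions checked — each lies in τ. Therefore τ satisfies (T1), (T2), (T3): it IS a topology on X.


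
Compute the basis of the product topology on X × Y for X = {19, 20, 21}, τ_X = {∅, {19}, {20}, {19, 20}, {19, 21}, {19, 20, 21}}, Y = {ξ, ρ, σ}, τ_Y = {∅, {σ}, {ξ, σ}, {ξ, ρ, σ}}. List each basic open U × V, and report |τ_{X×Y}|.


Basis B = {∅ × ∅, {19} × {σ}, {20} × {σ}, {19} × {ξ, σ}, {19, 20} × {σ}, {19, 21} × {σ}, {20} × {ξ, σ}, {19} × {ξ, ρ, σ}, {19, 20, 21} × {σ}, {20} × {ξ, ρ, σ}, {19, 20} × {ξ, σ}, {19, 21} × {ξ, σ}, {19, 20} × {ξ, ρ, σ}, {19, 21} × {ξ, ρ, σ}, {19, 20, 21} × {ξ, σ}, {19, 20, 21} × {ξ, ρ, σ}}; |τ_{X×Y}| = 40.

Enumerate products U × V with U ∈ τ_X, V ∈ τ_Y (deduplicated):
  ∅ × ∅ = {} (∅)
  {19} × {σ} = {(19,σ)}
  {20} × {σ} = {(20,σ)}
  {19} × {ξ, σ} = {(19,ξ), (19,σ)}
  {19, 20} × {σ} = {(19,σ), (20,σ)}
  {19, 21} × {σ} = {(19,σ), (21,σ)}
  {20} × {ξ, σ} = {(20,ξ), (20,σ)}
  {19} × {ξ, ρ, σ} = {(19,ξ), (19,ρ), (19,σ)}
  {19, 20, 21} × {σ} = {(19,σ), (20,σ), (21,σ)}
  {20} × {ξ, ρ, σ} = {(20,ξ), (20,ρ), (20,σ)}
  {19, 20} × {ξ, σ} = {(19,ξ), (19,σ), (20,ξ), (20,σ)}
  {19, 21} × {ξ, σ} = {(19,ξ), (19,σ), (21,ξ), (21,σ)}
  {19, 20} × {ξ, ρ, σ} = {(19,ξ), (19,ρ), (19,σ), (20,ξ), (20,ρ), (20,σ)}
  {19, 21} × {ξ, ρ, σ} = {(19,ξ), (19,ρ), (19,σ), (21,ξ), (21,ρ), (21,σ)}
  {19, 20, 21} × {ξ, σ} = {(19,ξ), (19,σ), (20,ξ), (20,σ), (21,ξ), (21,σ)}
  {19, 20, 21} × {ξ, ρ, σ} = {(19,ξ), (19,ρ), (19,σ), (20,ξ), (20,ρ), (20,σ), (21,ξ), (21,ρ), (21,σ)}
These 16 distinct sets form the basis B.
Close under arbitrary unions to get τ_{X×Y}; counting gives |τ_{X×Y}| = 40.


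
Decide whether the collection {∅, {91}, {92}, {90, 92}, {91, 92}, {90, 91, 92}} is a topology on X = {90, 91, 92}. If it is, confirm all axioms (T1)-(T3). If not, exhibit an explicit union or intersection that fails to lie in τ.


τ IS a topology on X.

Axiom (T1): ∅ ∈ τ? Yes; X ∈ τ? Yes.
Axiom (T2/T3): check pairwise unions and intersections of members of τ.
All pairwise intersections and unions checked — each lies in τ. Therefore τ satisfies (T1), (T2), (T3): it IS a topology on X.


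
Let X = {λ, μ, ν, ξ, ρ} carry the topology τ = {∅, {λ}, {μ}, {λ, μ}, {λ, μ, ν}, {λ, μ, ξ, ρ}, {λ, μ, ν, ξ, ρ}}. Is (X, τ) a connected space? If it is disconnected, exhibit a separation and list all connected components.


(X, τ) is connected.

Find clopen sets (U ∈ τ with X ∖ U ∈ τ):
  U = ∅, X ∖ U = {λ, μ, ν, ξ, ρ} — both open, so U is clopen.
  U = {λ, μ, ν, ξ, ρ}, X ∖ U = ∅ — both open, so U is clopen.
Only trivial clopens (∅ and X) exist, so (X, τ) is connected.
Compute connected components by grouping points that agree on all clopens:
  component: {λ, μ, ν, ξ, ρ}


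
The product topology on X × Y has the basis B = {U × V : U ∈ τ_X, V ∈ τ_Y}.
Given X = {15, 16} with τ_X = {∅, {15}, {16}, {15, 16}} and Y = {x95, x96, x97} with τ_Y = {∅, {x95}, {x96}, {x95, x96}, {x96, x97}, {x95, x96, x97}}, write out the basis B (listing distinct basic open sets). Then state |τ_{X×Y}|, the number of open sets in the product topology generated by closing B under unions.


Basis B = {∅ × ∅, {15} × {x95}, {15} × {x96}, {16} × {x95}, {16} × {x96}, {15} × {x95, x96}, {15, 16} × {x95}, {15} × {x96, x97}, {15, 16} × {x96}, {16} × {x95, x96}, {16} × {x96, x97}, {15} × {x95, x96, x97}, {16} × {x95, x96, x97}, {15, 16} × {x95, x96}, {15, 16} × {x96, x97}, {15, 16} × {x95, x96, x97}}; |τ_{X×Y}| = 36.

Enumerate products U × V with U ∈ τ_X, V ∈ τ_Y (deduplicated):
  ∅ × ∅ = {} (∅)
  {15} × {x95} = {(15,x95)}
  {15} × {x96} = {(15,x96)}
  {16} × {x95} = {(16,x95)}
  {16} × {x96} = {(16,x96)}
  {15} × {x95, x96} = {(15,x95), (15,x96)}
  {15, 16} × {x95} = {(15,x95), (16,x95)}
  {15} × {x96, x97} = {(15,x96), (15,x97)}
  {15, 16} × {x96} = {(15,x96), (16,x96)}
  {16} × {x95, x96} = {(16,x95), (16,x96)}
  {16} × {x96, x97} = {(16,x96), (16,x97)}
  {15} × {x95, x96, x97} = {(15,x95), (15,x96), (15,x97)}
  {16} × {x95, x96, x97} = {(16,x95), (16,x96), (16,x97)}
  {15, 16} × {x95, x96} = {(15,x95), (15,x96), (16,x95), (16,x96)}
  {15, 16} × {x96, x97} = {(15,x96), (15,x97), (16,x96), (16,x97)}
  {15, 16} × {x95, x96, x97} = {(15,x95), (15,x96), (15,x97), (16,x95), (16,x96), (16,x97)}
These 16 distinct sets form the basis B.
Close under arbitrary unions to get τ_{X×Y}; counting gives |τ_{X×Y}| = 36.


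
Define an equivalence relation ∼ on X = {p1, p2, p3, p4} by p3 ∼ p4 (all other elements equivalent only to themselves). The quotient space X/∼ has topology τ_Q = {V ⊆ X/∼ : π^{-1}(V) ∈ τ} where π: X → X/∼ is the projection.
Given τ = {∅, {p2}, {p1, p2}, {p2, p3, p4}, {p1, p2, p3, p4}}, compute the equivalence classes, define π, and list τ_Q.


X/∼ = {[p1], [p2], [p3=p4]}; |τ_Q| = 5.

Equivalence classes: [p1], [p2], [p3=p4].
Quotient map π: X → X/∼ sends p1 ↦ [p1], p2 ↦ [p2], p3 ↦ [p3=p4], p4 ↦ [p3=p4].
For each subset V ⊆ X/∼, compute π^{-1}(V) ⊆ X and check whether π^{-1}(V) ∈ τ. V is open in τ_Q iff π^{-1}(V) ∈ τ.
  V = {}: π^{-1}(V) = ∅ ∈ τ ✓.
  V = {[p1]}: π^{-1}(V) = {p1} ∉ τ ✗.
  V = {[p2]}: π^{-1}(V) = {p2} ∈ τ ✓.
  V = {[p1], [p2]}: π^{-1}(V) = {p1, p2} ∈ τ ✓.
  V = {[p3=p4]}: π^{-1}(V) = {p3, p4} ∉ τ ✗.
  V = {[p1], [p3=p4]}: π^{-1}(V) = {p1, p3, p4} ∉ τ ✗.
  V = {[p2], [p3=p4]}: π^{-1}(V) = {p2, p3, p4} ∈ τ ✓.
  V = {[p1], [p2], [p3=p4]}: π^{-1}(V) = {p1, p2, p3, p4} ∈ τ ✓.
Open sets in the quotient: τ_Q = {{}, {[p2]}, {[p1], [p2]}, {[p2], [p3=p4]}, {[p1], [p2], [p3=p4]}} (5 elements).


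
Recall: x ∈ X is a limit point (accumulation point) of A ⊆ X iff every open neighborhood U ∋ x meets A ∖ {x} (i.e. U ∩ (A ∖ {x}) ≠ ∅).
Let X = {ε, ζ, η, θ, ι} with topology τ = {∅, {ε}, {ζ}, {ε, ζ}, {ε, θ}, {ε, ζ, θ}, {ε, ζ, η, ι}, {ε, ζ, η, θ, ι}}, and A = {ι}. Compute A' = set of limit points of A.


A' = {η}

For each x ∈ X, list the open sets U ∈ τ with x ∈ U, then check whether U ∩ (A ∖ {x}) ≠ ∅ for every such U.
  x = ε: open {ε} ∋ x has {ε} ∩ (A ∖ {ε}) = ∅, so x is NOT a limit point.
  x = ζ: open {ζ} ∋ x has {ζ} ∩ (A ∖ {ζ}) = ∅, so x is NOT a limit point.
  x = η: opens ∋ x are {ε, ζ, η, ι}, {ε, ζ, η, θ, ι}; each meets A ∖ {η}, so x IS a limit point.
  x = θ: open {ε, θ} ∋ x has {ε, θ} ∩ (A ∖ {θ}) = ∅, so x is NOT a limit point.
  x = ι: open {ε, ζ, η, ι} ∋ x has {ε, ζ, η, ι} ∩ (A ∖ {ι}) = ∅, so x is NOT a limit point.
Collecting: A' = {η}.


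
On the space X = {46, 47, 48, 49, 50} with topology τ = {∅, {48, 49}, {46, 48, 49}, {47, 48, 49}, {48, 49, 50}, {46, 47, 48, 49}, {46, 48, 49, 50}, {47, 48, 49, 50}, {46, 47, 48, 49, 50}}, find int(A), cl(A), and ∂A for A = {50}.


int(A) = ∅, cl(A) = {50}, ∂A = {50}.

Closed sets in (X, τ) are complements of opens:
  closed(X, τ) = {∅, {46}, {47}, {50}, {46, 47}, {46, 50}, {47, 50}, {46, 47, 50}, {46, 47, 48, 49, 50}}.
int(A) = ⋃ {U ∈ τ : U ⊆ A}. Opens contained in A: ∅.
Taking the union of these: int(A) = ∅.
cl(A) = ⋂ {C closed : A ⊆ C}. Closed sets containing A: {50}, {46, 50}, {47, 50}, {46, 47, 50}, {46, 47, 48, 49, 50}.
Intersecting these: cl(A) = {50}.
∂A = cl(A) ∖ int(A) = {50} ∖ ∅ = {50}.


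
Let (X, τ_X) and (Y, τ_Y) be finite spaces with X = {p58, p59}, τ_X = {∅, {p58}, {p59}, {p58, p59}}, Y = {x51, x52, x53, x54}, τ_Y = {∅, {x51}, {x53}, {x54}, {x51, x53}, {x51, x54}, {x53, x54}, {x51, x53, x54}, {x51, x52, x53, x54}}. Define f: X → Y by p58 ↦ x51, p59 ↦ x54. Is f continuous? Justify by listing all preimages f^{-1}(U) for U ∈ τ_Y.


f IS continuous.

Compute f^{-1}(U) for each U ∈ τ_Y:
  U = ∅: f^{-1}(U) = ∅ ∈ τ_X ✓.
  U = {x51}: f^{-1}(U) = {p58} ∈ τ_X ✓.
  U = {x53}: f^{-1}(U) = ∅ ∈ τ_X ✓.
  U = {x54}: f^{-1}(U) = {p59} ∈ τ_X ✓.
  U = {x51, x53}: f^{-1}(U) = {p58} ∈ τ_X ✓.
  U = {x51, x54}: f^{-1}(U) = {p58, p59} ∈ τ_X ✓.
  U = {x53, x54}: f^{-1}(U) = {p59} ∈ τ_X ✓.
  U = {x51, x53, x54}: f^{-1}(U) = {p58, p59} ∈ τ_X ✓.
  U = {x51, x52, x53, x54}: f^{-1}(U) = {p58, p59} ∈ τ_X ✓.
Every preimage lies in τ_X, so f IS continuous.


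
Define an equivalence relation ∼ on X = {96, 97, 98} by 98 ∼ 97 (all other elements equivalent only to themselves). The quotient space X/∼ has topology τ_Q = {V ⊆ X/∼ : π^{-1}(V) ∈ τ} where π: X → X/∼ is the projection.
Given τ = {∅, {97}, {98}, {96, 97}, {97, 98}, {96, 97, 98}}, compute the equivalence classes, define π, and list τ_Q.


X/∼ = {[96], [97=98]}; |τ_Q| = 3.

Equivalence classes: [96], [97=98].
Quotient map π: X → X/∼ sends 96 ↦ [96], 97 ↦ [97=98], 98 ↦ [97=98].
For each subset V ⊆ X/∼, compute π^{-1}(V) ⊆ X and check whether π^{-1}(V) ∈ τ. V is open in τ_Q iff π^{-1}(V) ∈ τ.
  V = {}: π^{-1}(V) = ∅ ∈ τ ✓.
  V = {[96]}: π^{-1}(V) = {96} ∉ τ ✗.
  V = {[97=98]}: π^{-1}(V) = {97, 98} ∈ τ ✓.
  V = {[96], [97=98]}: π^{-1}(V) = {96, 97, 98} ∈ τ ✓.
Open sets in the quotient: τ_Q = {{}, {[97=98]}, {[96], [97=98]}} (3 elements).


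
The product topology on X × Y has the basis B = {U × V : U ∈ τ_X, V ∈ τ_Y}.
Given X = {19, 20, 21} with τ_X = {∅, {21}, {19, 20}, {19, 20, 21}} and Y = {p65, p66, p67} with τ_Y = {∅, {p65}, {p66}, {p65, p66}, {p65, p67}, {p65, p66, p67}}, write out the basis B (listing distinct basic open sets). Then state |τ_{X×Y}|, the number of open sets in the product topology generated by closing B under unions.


Basis B = {∅ × ∅, {21} × {p65}, {21} × {p66}, {19, 20} × {p65}, {19, 20} × {p66}, {21} × {p65, p66}, {21} × {p65, p67}, {19, 20, 21} × {p65}, {19, 20, 21} × {p66}, {21} × {p65, p66, p67}, {19, 20} × {p65, p66}, {19, 20} × {p65, p67}, {19, 20} × {p65, p66, p67}, {19, 20, 21} × {p65, p66}, {19, 20, 21} × {p65, p67}, {19, 20, 21} × {p65, p66, p67}}; |τ_{X×Y}| = 36.

Enumerate products U × V with U ∈ τ_X, V ∈ τ_Y (deduplicated):
  ∅ × ∅ = {} (∅)
  {21} × {p65} = {(21,p65)}
  {21} × {p66} = {(21,p66)}
  {19, 20} × {p65} = {(19,p65), (20,p65)}
  {19, 20} × {p66} = {(19,p66), (20,p66)}
  {21} × {p65, p66} = {(21,p65), (21,p66)}
  {21} × {p65, p67} = {(21,p65), (21,p67)}
  {19, 20, 21} × {p65} = {(19,p65), (20,p65), (21,p65)}
  {19, 20, 21} × {p66} = {(19,p66), (20,p66), (21,p66)}
  {21} × {p65, p66, p67} = {(21,p65), (21,p66), (21,p67)}
  {19, 20} × {p65, p66} = {(19,p65), (19,p66), (20,p65), (20,p66)}
  {19, 20} × {p65, p67} = {(19,p65), (19,p67), (20,p65), (20,p67)}
  {19, 20} × {p65, p66, p67} = {(19,p65), (19,p66), (19,p67), (20,p65), (20,p66), (20,p67)}
  {19, 20, 21} × {p65, p66} = {(19,p65), (19,p66), (20,p65), (20,p66), (21,p65), (21,p66)}
  {19, 20, 21} × {p65, p67} = {(19,p65), (19,p67), (20,p65), (20,p67), (21,p65), (21,p67)}
  {19, 20, 21} × {p65, p66, p67} = {(19,p65), (19,p66), (19,p67), (20,p65), (20,p66), (20,p67), (21,p65), (21,p66), (21,p67)}
These 16 distinct sets form the basis B.
Close under arbitrary unions to get τ_{X×Y}; counting gives |τ_{X×Y}| = 36.


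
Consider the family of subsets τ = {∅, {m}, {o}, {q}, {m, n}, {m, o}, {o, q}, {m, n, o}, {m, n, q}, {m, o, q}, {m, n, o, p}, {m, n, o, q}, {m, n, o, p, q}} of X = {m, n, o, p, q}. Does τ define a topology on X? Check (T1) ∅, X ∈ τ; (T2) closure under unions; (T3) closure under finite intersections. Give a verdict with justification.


τ is NOT a topology on X.

Axiom (T1): ∅ ∈ τ? Yes; X ∈ τ? Yes.
Axiom (T2/T3): check pairwise unions and intersections of members of τ.
Counterexample for (T2): {m} ∪ {q} = {m, q} ∉ τ. Therefore τ is NOT a topology.


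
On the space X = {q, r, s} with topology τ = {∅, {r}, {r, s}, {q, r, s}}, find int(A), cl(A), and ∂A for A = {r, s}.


int(A) = {r, s}, cl(A) = {q, r, s}, ∂A = {q}.

Closed sets in (X, τ) are complements of opens:
  closed(X, τ) = {∅, {q}, {q, s}, {q, r, s}}.
int(A) = ⋃ {U ∈ τ : U ⊆ A}. Opens contained in A: ∅, {r}, {r, s}.
Taking the union of these: int(A) = {r, s}.
cl(A) = ⋂ {C closed : A ⊆ C}. Closed sets containing A: {q, r, s}.
Intersecting these: cl(A) = {q, r, s}.
∂A = cl(A) ∖ int(A) = {q, r, s} ∖ {r, s} = {q}.


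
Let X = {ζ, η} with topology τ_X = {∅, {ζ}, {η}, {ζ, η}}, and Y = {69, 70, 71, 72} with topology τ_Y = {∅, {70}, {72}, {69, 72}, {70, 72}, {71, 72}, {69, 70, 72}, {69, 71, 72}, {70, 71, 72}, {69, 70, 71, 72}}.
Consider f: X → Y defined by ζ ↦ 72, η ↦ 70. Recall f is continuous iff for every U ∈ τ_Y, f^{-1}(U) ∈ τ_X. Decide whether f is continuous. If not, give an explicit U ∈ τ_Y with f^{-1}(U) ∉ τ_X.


f IS continuous.

Compute f^{-1}(U) for each U ∈ τ_Y:
  U = ∅: f^{-1}(U) = ∅ ∈ τ_X ✓.
  U = {70}: f^{-1}(U) = {η} ∈ τ_X ✓.
  U = {72}: f^{-1}(U) = {ζ} ∈ τ_X ✓.
  U = {69, 72}: f^{-1}(U) = {ζ} ∈ τ_X ✓.
  U = {70, 72}: f^{-1}(U) = {ζ, η} ∈ τ_X ✓.
  U = {71, 72}: f^{-1}(U) = {ζ} ∈ τ_X ✓.
  U = {69, 70, 72}: f^{-1}(U) = {ζ, η} ∈ τ_X ✓.
  U = {69, 71, 72}: f^{-1}(U) = {ζ} ∈ τ_X ✓.
  U = {70, 71, 72}: f^{-1}(U) = {ζ, η} ∈ τ_X ✓.
  U = {69, 70, 71, 72}: f^{-1}(U) = {ζ, η} ∈ τ_X ✓.
Every preimage lies in τ_X, so f IS continuous.


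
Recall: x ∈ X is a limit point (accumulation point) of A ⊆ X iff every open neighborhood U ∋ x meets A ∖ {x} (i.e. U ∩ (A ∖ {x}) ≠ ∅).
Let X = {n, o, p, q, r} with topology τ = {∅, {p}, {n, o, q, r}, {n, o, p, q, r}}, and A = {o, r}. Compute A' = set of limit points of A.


A' = {n, o, q, r}

For each x ∈ X, list the open sets U ∈ τ with x ∈ U, then check whether U ∩ (A ∖ {x}) ≠ ∅ for every such U.
  x = n: opens ∋ x are {n, o, q, r}, {n, o, p, q, r}; each meets A ∖ {n}, so x IS a limit point.
  x = o: opens ∋ x are {n, o, q, r}, {n, o, p, q, r}; each meets A ∖ {o}, so x IS a limit point.
  x = p: open {p} ∋ x has {p} ∩ (A ∖ {p}) = ∅, so x is NOT a limit point.
  x = q: opens ∋ x are {n, o, q, r}, {n, o, p, q, r}; each meets A ∖ {q}, so x IS a limit point.
  x = r: opens ∋ x are {n, o, q, r}, {n, o, p, q, r}; each meets A ∖ {r}, so x IS a limit point.
Collecting: A' = {n, o, q, r}.


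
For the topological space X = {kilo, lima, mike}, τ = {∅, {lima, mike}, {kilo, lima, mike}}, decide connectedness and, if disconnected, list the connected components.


(X, τ) is connected.

Find clopen sets (U ∈ τ with X ∖ U ∈ τ):
  U = ∅, X ∖ U = {kilo, lima, mike} — both open, so U is clopen.
  U = {kilo, lima, mike}, X ∖ U = ∅ — both open, so U is clopen.
Only trivial clopens (∅ and X) exist, so (X, τ) is connected.
Compute connected components by grouping points that agree on all clopens:
  component: {kilo, lima, mike}


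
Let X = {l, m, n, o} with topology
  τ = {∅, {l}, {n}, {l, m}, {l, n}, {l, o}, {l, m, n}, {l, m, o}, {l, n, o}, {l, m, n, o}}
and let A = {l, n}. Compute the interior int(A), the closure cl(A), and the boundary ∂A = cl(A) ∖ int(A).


int(A) = {l, n}, cl(A) = {l, m, n, o}, ∂A = {m, o}.

Closed sets in (X, τ) are complements of opens:
  closed(X, τ) = {∅, {m}, {n}, {o}, {m, n}, {m, o}, {n, o}, {l, m, o}, {m, n, o}, {l, m, n, o}}.
int(A) = ⋃ {U ∈ τ : U ⊆ A}. Opens contained in A: ∅, {l}, {n}, {l, n}.
Taking the union of these: int(A) = {l, n}.
cl(A) = ⋂ {C closed : A ⊆ C}. Closed sets containing A: {l, m, n, o}.
Intersecting these: cl(A) = {l, m, n, o}.
∂A = cl(A) ∖ int(A) = {l, m, n, o} ∖ {l, n} = {m, o}.


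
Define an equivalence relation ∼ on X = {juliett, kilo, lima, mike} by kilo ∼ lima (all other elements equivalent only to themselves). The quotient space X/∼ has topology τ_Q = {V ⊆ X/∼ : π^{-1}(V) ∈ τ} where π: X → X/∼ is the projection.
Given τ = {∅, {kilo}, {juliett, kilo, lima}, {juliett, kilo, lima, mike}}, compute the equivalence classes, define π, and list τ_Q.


X/∼ = {[juliett], [kilo=lima], [mike]}; |τ_Q| = 3.

Equivalence classes: [juliett], [kilo=lima], [mike].
Quotient map π: X → X/∼ sends juliett ↦ [juliett], kilo ↦ [kilo=lima], lima ↦ [kilo=lima], mike ↦ [mike].
For each subset V ⊆ X/∼, compute π^{-1}(V) ⊆ X and check whether π^{-1}(V) ∈ τ. V is open in τ_Q iff π^{-1}(V) ∈ τ.
  V = {}: π^{-1}(V) = ∅ ∈ τ ✓.
  V = {[juliett]}: π^{-1}(V) = {juliett} ∉ τ ✗.
  V = {[kilo=lima]}: π^{-1}(V) = {kilo, lima} ∉ τ ✗.
  V = {[juliett], [kilo=lima]}: π^{-1}(V) = {juliett, kilo, lima} ∈ τ ✓.
  V = {[mike]}: π^{-1}(V) = {mike} ∉ τ ✗.
  V = {[juliett], [mike]}: π^{-1}(V) = {juliett, mike} ∉ τ ✗.
  V = {[kilo=lima], [mike]}: π^{-1}(V) = {kilo, lima, mike} ∉ τ ✗.
  V = {[juliett], [kilo=lima], [mike]}: π^{-1}(V) = {juliett, kilo, lima, mike} ∈ τ ✓.
Open sets in the quotient: τ_Q = {{}, {[juliett], [kilo=lima]}, {[juliett], [kilo=lima], [mike]}} (3 elements).


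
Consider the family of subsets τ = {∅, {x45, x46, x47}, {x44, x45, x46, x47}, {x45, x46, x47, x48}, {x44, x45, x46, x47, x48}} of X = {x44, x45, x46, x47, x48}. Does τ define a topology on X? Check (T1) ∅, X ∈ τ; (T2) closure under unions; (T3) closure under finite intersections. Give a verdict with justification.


τ IS a topology on X.

Axiom (T1): ∅ ∈ τ? Yes; X ∈ τ? Yes.
Axiom (T2/T3): check pairwise unions and intersections of members of τ.
All pairwise intersections and unions checked — each lies in τ. Therefore τ satisfies (T1), (T2), (T3): it IS a topology on X.


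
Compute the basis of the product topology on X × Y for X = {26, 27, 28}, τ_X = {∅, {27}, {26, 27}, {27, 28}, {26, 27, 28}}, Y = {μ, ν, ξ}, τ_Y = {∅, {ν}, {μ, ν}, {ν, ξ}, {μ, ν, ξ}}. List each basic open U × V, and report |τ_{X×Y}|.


Basis B = {∅ × ∅, {27} × {ν}, {26, 27} × {ν}, {27} × {μ, ν}, {27} × {ν, ξ}, {27, 28} × {ν}, {26, 27, 28} × {ν}, {27} × {μ, ν, ξ}, {26, 27} × {μ, ν}, {26, 27} × {ν, ξ}, {27, 28} × {μ, ν}, {27, 28} × {ν, ξ}, {26, 27} × {μ, ν, ξ}, {26, 27, 28} × {μ, ν}, {26, 27, 28} × {ν, ξ}, {27, 28} × {μ, ν, ξ}, {26, 27, 28} × {μ, ν, ξ}}; |τ_{X×Y}| = 48.

Enumerate products U × V with U ∈ τ_X, V ∈ τ_Y (deduplicated):
  ∅ × ∅ = {} (∅)
  {27} × {ν} = {(27,ν)}
  {26, 27} × {ν} = {(26,ν), (27,ν)}
  {27} × {μ, ν} = {(27,μ), (27,ν)}
  {27} × {ν, ξ} = {(27,ν), (27,ξ)}
  {27, 28} × {ν} = {(27,ν), (28,ν)}
  {26, 27, 28} × {ν} = {(26,ν), (27,ν), (28,ν)}
  {27} × {μ, ν, ξ} = {(27,μ), (27,ν), (27,ξ)}
  {26, 27} × {μ, ν} = {(26,μ), (26,ν), (27,μ), (27,ν)}
  {26, 27} × {ν, ξ} = {(26,ν), (26,ξ), (27,ν), (27,ξ)}
  {27, 28} × {μ, ν} = {(27,μ), (27,ν), (28,μ), (28,ν)}
  {27, 28} × {ν, ξ} = {(27,ν), (27,ξ), (28,ν), (28,ξ)}
  {26, 27} × {μ, ν, ξ} = {(26,μ), (26,ν), (26,ξ), (27,μ), (27,ν), (27,ξ)}
  {26, 27, 28} × {μ, ν} = {(26,μ), (26,ν), (27,μ), (27,ν), (28,μ), (28,ν)}
  {26, 27, 28} × {ν, ξ} = {(26,ν), (26,ξ), (27,ν), (27,ξ), (28,ν), (28,ξ)}
  {27, 28} × {μ, ν, ξ} = {(27,μ), (27,ν), (27,ξ), (28,μ), (28,ν), (28,ξ)}
  {26, 27, 28} × {μ, ν, ξ} = {(26,μ), (26,ν), (26,ξ), (27,μ), (27,ν), (27,ξ), (28,μ), (28,ν), (28,ξ)}
These 17 distinct sets form the basis B.
Close under arbitrary unions to get τ_{X×Y}; counting gives |τ_{X×Y}| = 48.


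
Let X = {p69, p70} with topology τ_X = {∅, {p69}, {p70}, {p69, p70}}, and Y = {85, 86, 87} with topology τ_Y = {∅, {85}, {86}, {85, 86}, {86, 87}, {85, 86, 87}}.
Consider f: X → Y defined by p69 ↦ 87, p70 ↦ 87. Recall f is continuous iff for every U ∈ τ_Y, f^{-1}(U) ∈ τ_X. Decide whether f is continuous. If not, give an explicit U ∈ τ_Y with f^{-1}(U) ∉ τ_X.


f IS continuous.

Compute f^{-1}(U) for each U ∈ τ_Y:
  U = ∅: f^{-1}(U) = ∅ ∈ τ_X ✓.
  U = {85}: f^{-1}(U) = ∅ ∈ τ_X ✓.
  U = {86}: f^{-1}(U) = ∅ ∈ τ_X ✓.
  U = {85, 86}: f^{-1}(U) = ∅ ∈ τ_X ✓.
  U = {86, 87}: f^{-1}(U) = {p69, p70} ∈ τ_X ✓.
  U = {85, 86, 87}: f^{-1}(U) = {p69, p70} ∈ τ_X ✓.
Every preimage lies in τ_X, so f IS continuous.


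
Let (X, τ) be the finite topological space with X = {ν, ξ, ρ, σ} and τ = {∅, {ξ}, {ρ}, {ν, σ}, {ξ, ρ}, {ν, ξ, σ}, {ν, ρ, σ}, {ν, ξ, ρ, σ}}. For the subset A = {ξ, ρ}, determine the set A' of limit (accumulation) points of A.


A' = ∅

For each x ∈ X, list the open sets U ∈ τ with x ∈ U, then check whether U ∩ (A ∖ {x}) ≠ ∅ for every such U.
  x = ν: open {ν, σ} ∋ x has {ν, σ} ∩ (A ∖ {ν}) = ∅, so x is NOT a limit point.
  x = ξ: open {ξ} ∋ x has {ξ} ∩ (A ∖ {ξ}) = ∅, so x is NOT a limit point.
  x = ρ: open {ρ} ∋ x has {ρ} ∩ (A ∖ {ρ}) = ∅, so x is NOT a limit point.
  x = σ: open {ν, σ} ∋ x has {ν, σ} ∩ (A ∖ {σ}) = ∅, so x is NOT a limit point.
Collecting: A' = ∅.


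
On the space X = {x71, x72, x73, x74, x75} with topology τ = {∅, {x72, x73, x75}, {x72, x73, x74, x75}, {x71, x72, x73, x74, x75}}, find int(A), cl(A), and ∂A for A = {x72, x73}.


int(A) = ∅, cl(A) = {x71, x72, x73, x74, x75}, ∂A = {x71, x72, x73, x74, x75}.

Closed sets in (X, τ) are complements of opens:
  closed(X, τ) = {∅, {x71}, {x71, x74}, {x71, x72, x73, x74, x75}}.
int(A) = ⋃ {U ∈ τ : U ⊆ A}. Opens contained in A: ∅.
Taking the union of these: int(A) = ∅.
cl(A) = ⋂ {C closed : A ⊆ C}. Closed sets containing A: {x71, x72, x73, x74, x75}.
Intersecting these: cl(A) = {x71, x72, x73, x74, x75}.
∂A = cl(A) ∖ int(A) = {x71, x72, x73, x74, x75} ∖ ∅ = {x71, x72, x73, x74, x75}.


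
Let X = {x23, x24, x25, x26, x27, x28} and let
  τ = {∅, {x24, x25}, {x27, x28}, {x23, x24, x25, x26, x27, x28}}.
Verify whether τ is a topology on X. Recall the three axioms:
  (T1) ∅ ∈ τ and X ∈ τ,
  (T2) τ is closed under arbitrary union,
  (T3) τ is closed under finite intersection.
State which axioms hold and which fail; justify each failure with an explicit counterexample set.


τ is NOT a topology on X.

Axiom (T1): ∅ ∈ τ? Yes; X ∈ τ? Yes.
Axiom (T2/T3): check pairwise unions and intersections of members of τ.
Counterexample for (T2): {x24, x25} ∪ {x27, x28} = {x24, x25, x27, x28} ∉ τ. Therefore τ is NOT a topology.


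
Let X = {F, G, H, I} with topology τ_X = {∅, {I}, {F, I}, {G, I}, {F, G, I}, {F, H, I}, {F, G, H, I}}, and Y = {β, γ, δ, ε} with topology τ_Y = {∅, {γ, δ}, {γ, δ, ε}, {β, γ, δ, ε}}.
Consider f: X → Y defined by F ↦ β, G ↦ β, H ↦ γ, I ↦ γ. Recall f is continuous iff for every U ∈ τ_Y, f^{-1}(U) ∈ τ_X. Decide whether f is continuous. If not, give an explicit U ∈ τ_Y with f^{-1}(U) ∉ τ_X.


f is NOT continuous.

Compute f^{-1}(U) for each U ∈ τ_Y:
  U = ∅: f^{-1}(U) = ∅ ∈ τ_X ✓.
  U = {γ, δ}: f^{-1}(U) = {H, I} ∉ τ_X ✗.
  U = {γ, δ, ε}: f^{-1}(U) = {H, I} ∉ τ_X ✗.
  U = {β, γ, δ, ε}: f^{-1}(U) = {F, G, H, I} ∈ τ_X ✓.
Found U = {γ, δ} with f^{-1}(U) = {H, I} not in τ_X. Therefore f is NOT continuous.


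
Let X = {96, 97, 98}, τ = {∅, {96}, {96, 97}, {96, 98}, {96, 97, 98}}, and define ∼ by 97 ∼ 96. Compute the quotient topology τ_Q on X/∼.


X/∼ = {[96=97], [98]}; |τ_Q| = 3.

Equivalence classes: [96=97], [98].
Quotient map π: X → X/∼ sends 96 ↦ [96=97], 97 ↦ [96=97], 98 ↦ [98].
For each subset V ⊆ X/∼, compute π^{-1}(V) ⊆ X and check whether π^{-1}(V) ∈ τ. V is open in τ_Q iff π^{-1}(V) ∈ τ.
  V = {}: π^{-1}(V) = ∅ ∈ τ ✓.
  V = {[96=97]}: π^{-1}(V) = {96, 97} ∈ τ ✓.
  V = {[98]}: π^{-1}(V) = {98} ∉ τ ✗.
  V = {[96=97], [98]}: π^{-1}(V) = {96, 97, 98} ∈ τ ✓.
Open sets in the quotient: τ_Q = {{}, {[96=97]}, {[96=97], [98]}} (3 elements).


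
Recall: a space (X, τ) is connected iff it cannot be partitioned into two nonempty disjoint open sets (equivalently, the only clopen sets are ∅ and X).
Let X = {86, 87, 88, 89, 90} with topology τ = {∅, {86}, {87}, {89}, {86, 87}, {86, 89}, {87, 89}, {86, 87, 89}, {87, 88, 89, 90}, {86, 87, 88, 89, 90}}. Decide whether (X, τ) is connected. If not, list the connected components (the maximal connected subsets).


(X, τ) is disconnected; components = [{86}, {87, 88, 89, 90}].

Find clopen sets (U ∈ τ with X ∖ U ∈ τ):
  U = ∅, X ∖ U = {86, 87, 88, 89, 90} — both open, so U is clopen.
  U = {86}, X ∖ U = {87, 88, 89, 90} — both open, so U is clopen.
  U = {87, 88, 89, 90}, X ∖ U = {86} — both open, so U is clopen.
  U = {86, 87, 88, 89, 90}, X ∖ U = ∅ — both open, so U is clopen.
Nontrivial clopen(s) exist: e.g. {86}. So (X, τ) is disconnected.
Compute connected components by grouping points that agree on all clopens:
  component: {86}
  component: {87, 88, 89, 90}


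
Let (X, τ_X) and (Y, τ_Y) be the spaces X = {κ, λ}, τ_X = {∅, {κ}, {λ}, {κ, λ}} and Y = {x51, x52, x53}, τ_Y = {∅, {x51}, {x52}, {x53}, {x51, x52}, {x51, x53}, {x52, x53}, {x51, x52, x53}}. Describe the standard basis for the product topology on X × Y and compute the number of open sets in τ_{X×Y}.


Basis B = {∅ × ∅, {κ} × {x51}, {κ} × {x52}, {κ} × {x53}, {λ} × {x51}, {λ} × {x52}, {λ} × {x53}, {κ} × {x51, x52}, {κ} × {x51, x53}, {κ, λ} × {x51}, {κ} × {x52, x53}, {κ, λ} × {x52}, {κ, λ} × {x53}, {λ} × {x51, x52}, {λ} × {x51, x53}, {λ} × {x52, x53}, {κ} × {x51, x52, x53}, {λ} × {x51, x52, x53}, {κ, λ} × {x51, x52}, {κ, λ} × {x51, x53}, {κ, λ} × {x52, x53}, {κ, λ} × {x51, x52, x53}}; |τ_{X×Y}| = 64.

Enumerate products U × V with U ∈ τ_X, V ∈ τ_Y (deduplicated):
  ∅ × ∅ = {} (∅)
  {κ} × {x51} = {(κ,x51)}
  {κ} × {x52} = {(κ,x52)}
  {κ} × {x53} = {(κ,x53)}
  {λ} × {x51} = {(λ,x51)}
  {λ} × {x52} = {(λ,x52)}
  {λ} × {x53} = {(λ,x53)}
  {κ} × {x51, x52} = {(κ,x51), (κ,x52)}
  {κ} × {x51, x53} = {(κ,x51), (κ,x53)}
  {κ, λ} × {x51} = {(κ,x51), (λ,x51)}
  {κ} × {x52, x53} = {(κ,x52), (κ,x53)}
  {κ, λ} × {x52} = {(κ,x52), (λ,x52)}
  {κ, λ} × {x53} = {(κ,x53), (λ,x53)}
  {λ} × {x51, x52} = {(λ,x51), (λ,x52)}
  {λ} × {x51, x53} = {(λ,x51), (λ,x53)}
  {λ} × {x52, x53} = {(λ,x52), (λ,x53)}
  {κ} × {x51, x52, x53} = {(κ,x51), (κ,x52), (κ,x53)}
  {λ} × {x51, x52, x53} = {(λ,x51), (λ,x52), (λ,x53)}
  {κ, λ} × {x51, x52} = {(κ,x51), (κ,x52), (λ,x51), (λ,x52)}
  {κ, λ} × {x51, x53} = {(κ,x51), (κ,x53), (λ,x51), (λ,x53)}
  {κ, λ} × {x52, x53} = {(κ,x52), (κ,x53), (λ,x52), (λ,x53)}
  {κ, λ} × {x51, x52, x53} = {(κ,x51), (κ,x52), (κ,x53), (λ,x51), (λ,x52), (λ,x53)}
These 22 distinct sets form the basis B.
Close under arbitrary unions to get τ_{X×Y}; counting gives |τ_{X×Y}| = 64.


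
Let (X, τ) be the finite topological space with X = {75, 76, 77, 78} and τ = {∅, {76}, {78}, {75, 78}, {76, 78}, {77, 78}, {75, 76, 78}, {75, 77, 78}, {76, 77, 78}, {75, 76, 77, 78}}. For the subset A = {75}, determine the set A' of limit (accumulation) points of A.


A' = ∅

For each x ∈ X, list the open sets U ∈ τ with x ∈ U, then check whether U ∩ (A ∖ {x}) ≠ ∅ for every such U.
  x = 75: open {75, 78} ∋ x has {75, 78} ∩ (A ∖ {75}) = ∅, so x is NOT a limit point.
  x = 76: open {76} ∋ x has {76} ∩ (A ∖ {76}) = ∅, so x is NOT a limit point.
  x = 77: open {77, 78} ∋ x has {77, 78} ∩ (A ∖ {77}) = ∅, so x is NOT a limit point.
  x = 78: open {78} ∋ x has {78} ∩ (A ∖ {78}) = ∅, so x is NOT a limit point.
Collecting: A' = ∅.


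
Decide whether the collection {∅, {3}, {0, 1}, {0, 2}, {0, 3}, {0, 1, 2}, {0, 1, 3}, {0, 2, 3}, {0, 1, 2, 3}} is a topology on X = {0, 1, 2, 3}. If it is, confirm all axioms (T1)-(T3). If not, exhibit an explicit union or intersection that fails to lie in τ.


τ is NOT a topology on X.

Axiom (T1): ∅ ∈ τ? Yes; X ∈ τ? Yes.
Axiom (T2/T3): check pairwise unions and intersections of members of τ.
Counterexample for (T3): {0, 1} ∩ {0, 2} = {0} ∉ τ. Therefore τ is NOT a topology.


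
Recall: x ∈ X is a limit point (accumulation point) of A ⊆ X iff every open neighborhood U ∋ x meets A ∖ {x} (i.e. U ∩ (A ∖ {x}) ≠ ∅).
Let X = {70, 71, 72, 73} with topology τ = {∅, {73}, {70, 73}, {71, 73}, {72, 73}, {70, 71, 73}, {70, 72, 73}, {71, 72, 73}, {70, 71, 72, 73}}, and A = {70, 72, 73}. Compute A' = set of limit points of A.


A' = {70, 71, 72}

For each x ∈ X, list the open sets U ∈ τ with x ∈ U, then check whether U ∩ (A ∖ {x}) ≠ ∅ for every such U.
  x = 70: opens ∋ x are {70, 73}, {70, 71, 73}, {70, 72, 73}, {70, 71, 72, 73}; each meets A ∖ {70}, so x IS a limit point.
  x = 71: opens ∋ x are {71, 73}, {70, 71, 73}, {71, 72, 73}, {70, 71, 72, 73}; each meets A ∖ {71}, so x IS a limit point.
  x = 72: opens ∋ x are {72, 73}, {70, 72, 73}, {71, 72, 73}, {70, 71, 72, 73}; each meets A ∖ {72}, so x IS a limit point.
  x = 73: open {73} ∋ x has {73} ∩ (A ∖ {73}) = ∅, so x is NOT a limit point.
Collecting: A' = {70, 71, 72}.


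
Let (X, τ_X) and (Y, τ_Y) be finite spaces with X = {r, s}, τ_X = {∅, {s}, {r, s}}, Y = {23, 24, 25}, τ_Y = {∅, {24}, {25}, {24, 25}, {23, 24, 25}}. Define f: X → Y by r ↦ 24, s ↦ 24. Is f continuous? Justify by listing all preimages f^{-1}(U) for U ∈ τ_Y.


f IS continuous.

Compute f^{-1}(U) for each U ∈ τ_Y:
  U = ∅: f^{-1}(U) = ∅ ∈ τ_X ✓.
  U = {24}: f^{-1}(U) = {r, s} ∈ τ_X ✓.
  U = {25}: f^{-1}(U) = ∅ ∈ τ_X ✓.
  U = {24, 25}: f^{-1}(U) = {r, s} ∈ τ_X ✓.
  U = {23, 24, 25}: f^{-1}(U) = {r, s} ∈ τ_X ✓.
Every preimage lies in τ_X, so f IS continuous.


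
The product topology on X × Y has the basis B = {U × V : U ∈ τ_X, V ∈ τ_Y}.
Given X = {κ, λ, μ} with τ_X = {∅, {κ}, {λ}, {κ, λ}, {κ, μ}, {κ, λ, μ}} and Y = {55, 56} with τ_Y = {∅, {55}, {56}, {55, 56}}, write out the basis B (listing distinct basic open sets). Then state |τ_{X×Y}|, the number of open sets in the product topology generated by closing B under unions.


Basis B = {∅ × ∅, {κ} × {55}, {κ} × {56}, {λ} × {55}, {λ} × {56}, {κ} × {55, 56}, {κ, λ} × {55}, {κ, μ} × {55}, {κ, λ} × {56}, {κ, μ} × {56}, {λ} × {55, 56}, {κ, λ, μ} × {55}, {κ, λ, μ} × {56}, {κ, λ} × {55, 56}, {κ, μ} × {55, 56}, {κ, λ, μ} × {55, 56}}; |τ_{X×Y}| = 36.

Enumerate products U × V with U ∈ τ_X, V ∈ τ_Y (deduplicated):
  ∅ × ∅ = {} (∅)
  {κ} × {55} = {(κ,55)}
  {κ} × {56} = {(κ,56)}
  {λ} × {55} = {(λ,55)}
  {λ} × {56} = {(λ,56)}
  {κ} × {55, 56} = {(κ,55), (κ,56)}
  {κ, λ} × {55} = {(κ,55), (λ,55)}
  {κ, μ} × {55} = {(κ,55), (μ,55)}
  {κ, λ} × {56} = {(κ,56), (λ,56)}
  {κ, μ} × {56} = {(κ,56), (μ,56)}
  {λ} × {55, 56} = {(λ,55), (λ,56)}
  {κ, λ, μ} × {55} = {(κ,55), (λ,55), (μ,55)}
  {κ, λ, μ} × {56} = {(κ,56), (λ,56), (μ,56)}
  {κ, λ} × {55, 56} = {(κ,55), (κ,56), (λ,55), (λ,56)}
  {κ, μ} × {55, 56} = {(κ,55), (κ,56), (μ,55), (μ,56)}
  {κ, λ, μ} × {55, 56} = {(κ,55), (κ,56), (λ,55), (λ,56), (μ,55), (μ,56)}
These 16 distinct sets form the basis B.
Close under arbitrary unions to get τ_{X×Y}; counting gives |τ_{X×Y}| = 36.


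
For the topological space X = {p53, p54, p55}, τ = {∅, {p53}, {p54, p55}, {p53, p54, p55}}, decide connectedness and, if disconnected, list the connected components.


(X, τ) is disconnected; components = [{p53}, {p54, p55}].

Find clopen sets (U ∈ τ with X ∖ U ∈ τ):
  U = ∅, X ∖ U = {p53, p54, p55} — both open, so U is clopen.
  U = {p53}, X ∖ U = {p54, p55} — both open, so U is clopen.
  U = {p54, p55}, X ∖ U = {p53} — both open, so U is clopen.
  U = {p53, p54, p55}, X ∖ U = ∅ — both open, so U is clopen.
Nontrivial clopen(s) exist: e.g. {p53}. So (X, τ) is disconnected.
Compute connected components by grouping points that agree on all clopens:
  component: {p53}
  component: {p54, p55}


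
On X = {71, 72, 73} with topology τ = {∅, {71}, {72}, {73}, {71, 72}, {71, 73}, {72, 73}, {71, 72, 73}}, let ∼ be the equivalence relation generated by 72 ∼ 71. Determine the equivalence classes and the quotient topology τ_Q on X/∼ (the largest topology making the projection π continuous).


X/∼ = {[71=72], [73]}; |τ_Q| = 4.

Equivalence classes: [71=72], [73].
Quotient map π: X → X/∼ sends 71 ↦ [71=72], 72 ↦ [71=72], 73 ↦ [73].
For each subset V ⊆ X/∼, compute π^{-1}(V) ⊆ X and check whether π^{-1}(V) ∈ τ. V is open in τ_Q iff π^{-1}(V) ∈ τ.
  V = {}: π^{-1}(V) = ∅ ∈ τ ✓.
  V = {[71=72]}: π^{-1}(V) = {71, 72} ∈ τ ✓.
  V = {[73]}: π^{-1}(V) = {73} ∈ τ ✓.
  V = {[71=72], [73]}: π^{-1}(V) = {71, 72, 73} ∈ τ ✓.
Open sets in the quotient: τ_Q = {{}, {[71=72]}, {[73]}, {[71=72], [73]}} (4 elements).
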